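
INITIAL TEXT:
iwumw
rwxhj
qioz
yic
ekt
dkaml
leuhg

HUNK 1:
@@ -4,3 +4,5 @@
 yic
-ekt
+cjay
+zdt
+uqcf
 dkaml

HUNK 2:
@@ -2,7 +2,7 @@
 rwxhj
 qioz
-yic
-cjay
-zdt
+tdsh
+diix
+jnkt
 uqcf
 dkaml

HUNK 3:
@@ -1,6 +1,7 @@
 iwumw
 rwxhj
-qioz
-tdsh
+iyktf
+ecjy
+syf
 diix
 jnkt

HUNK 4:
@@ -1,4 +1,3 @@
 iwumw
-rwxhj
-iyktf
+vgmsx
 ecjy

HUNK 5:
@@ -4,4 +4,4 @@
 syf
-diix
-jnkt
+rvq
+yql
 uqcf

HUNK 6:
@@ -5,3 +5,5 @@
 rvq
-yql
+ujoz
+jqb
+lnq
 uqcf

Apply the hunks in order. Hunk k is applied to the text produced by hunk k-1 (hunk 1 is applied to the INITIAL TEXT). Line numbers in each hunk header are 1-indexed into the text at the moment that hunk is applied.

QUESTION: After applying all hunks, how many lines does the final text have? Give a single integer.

Hunk 1: at line 4 remove [ekt] add [cjay,zdt,uqcf] -> 9 lines: iwumw rwxhj qioz yic cjay zdt uqcf dkaml leuhg
Hunk 2: at line 2 remove [yic,cjay,zdt] add [tdsh,diix,jnkt] -> 9 lines: iwumw rwxhj qioz tdsh diix jnkt uqcf dkaml leuhg
Hunk 3: at line 1 remove [qioz,tdsh] add [iyktf,ecjy,syf] -> 10 lines: iwumw rwxhj iyktf ecjy syf diix jnkt uqcf dkaml leuhg
Hunk 4: at line 1 remove [rwxhj,iyktf] add [vgmsx] -> 9 lines: iwumw vgmsx ecjy syf diix jnkt uqcf dkaml leuhg
Hunk 5: at line 4 remove [diix,jnkt] add [rvq,yql] -> 9 lines: iwumw vgmsx ecjy syf rvq yql uqcf dkaml leuhg
Hunk 6: at line 5 remove [yql] add [ujoz,jqb,lnq] -> 11 lines: iwumw vgmsx ecjy syf rvq ujoz jqb lnq uqcf dkaml leuhg
Final line count: 11

Answer: 11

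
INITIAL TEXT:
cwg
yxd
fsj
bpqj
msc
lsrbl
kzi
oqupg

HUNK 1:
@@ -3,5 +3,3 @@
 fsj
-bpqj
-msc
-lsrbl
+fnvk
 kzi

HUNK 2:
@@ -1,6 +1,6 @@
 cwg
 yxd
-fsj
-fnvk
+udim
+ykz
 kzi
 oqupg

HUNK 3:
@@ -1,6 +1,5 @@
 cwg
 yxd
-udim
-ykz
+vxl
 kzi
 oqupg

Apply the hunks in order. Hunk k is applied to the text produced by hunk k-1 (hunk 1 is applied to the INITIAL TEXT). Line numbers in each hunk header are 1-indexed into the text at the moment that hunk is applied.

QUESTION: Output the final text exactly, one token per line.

Answer: cwg
yxd
vxl
kzi
oqupg

Derivation:
Hunk 1: at line 3 remove [bpqj,msc,lsrbl] add [fnvk] -> 6 lines: cwg yxd fsj fnvk kzi oqupg
Hunk 2: at line 1 remove [fsj,fnvk] add [udim,ykz] -> 6 lines: cwg yxd udim ykz kzi oqupg
Hunk 3: at line 1 remove [udim,ykz] add [vxl] -> 5 lines: cwg yxd vxl kzi oqupg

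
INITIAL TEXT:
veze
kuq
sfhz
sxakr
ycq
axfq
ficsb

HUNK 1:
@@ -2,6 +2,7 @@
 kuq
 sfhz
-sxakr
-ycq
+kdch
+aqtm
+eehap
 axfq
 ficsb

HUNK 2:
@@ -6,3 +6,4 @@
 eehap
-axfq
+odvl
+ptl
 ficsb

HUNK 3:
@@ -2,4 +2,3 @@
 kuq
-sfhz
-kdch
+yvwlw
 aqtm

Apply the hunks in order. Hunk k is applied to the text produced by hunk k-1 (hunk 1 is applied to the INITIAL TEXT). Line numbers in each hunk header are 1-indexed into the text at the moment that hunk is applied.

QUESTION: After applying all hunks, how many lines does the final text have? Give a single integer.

Hunk 1: at line 2 remove [sxakr,ycq] add [kdch,aqtm,eehap] -> 8 lines: veze kuq sfhz kdch aqtm eehap axfq ficsb
Hunk 2: at line 6 remove [axfq] add [odvl,ptl] -> 9 lines: veze kuq sfhz kdch aqtm eehap odvl ptl ficsb
Hunk 3: at line 2 remove [sfhz,kdch] add [yvwlw] -> 8 lines: veze kuq yvwlw aqtm eehap odvl ptl ficsb
Final line count: 8

Answer: 8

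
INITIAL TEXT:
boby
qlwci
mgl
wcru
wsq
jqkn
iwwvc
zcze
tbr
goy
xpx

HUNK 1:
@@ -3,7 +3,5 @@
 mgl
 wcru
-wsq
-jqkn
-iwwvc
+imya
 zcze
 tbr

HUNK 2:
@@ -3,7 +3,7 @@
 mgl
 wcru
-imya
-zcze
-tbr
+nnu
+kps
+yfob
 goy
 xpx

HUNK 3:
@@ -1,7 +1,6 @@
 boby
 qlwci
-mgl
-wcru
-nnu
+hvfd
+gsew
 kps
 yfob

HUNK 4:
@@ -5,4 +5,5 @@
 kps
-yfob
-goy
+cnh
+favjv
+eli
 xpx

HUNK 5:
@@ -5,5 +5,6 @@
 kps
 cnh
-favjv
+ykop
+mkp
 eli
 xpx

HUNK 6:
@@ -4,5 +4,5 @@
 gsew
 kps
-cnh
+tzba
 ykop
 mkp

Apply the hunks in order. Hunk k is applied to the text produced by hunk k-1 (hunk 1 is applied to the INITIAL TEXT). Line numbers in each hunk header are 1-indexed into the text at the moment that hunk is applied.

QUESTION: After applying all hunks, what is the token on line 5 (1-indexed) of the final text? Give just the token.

Hunk 1: at line 3 remove [wsq,jqkn,iwwvc] add [imya] -> 9 lines: boby qlwci mgl wcru imya zcze tbr goy xpx
Hunk 2: at line 3 remove [imya,zcze,tbr] add [nnu,kps,yfob] -> 9 lines: boby qlwci mgl wcru nnu kps yfob goy xpx
Hunk 3: at line 1 remove [mgl,wcru,nnu] add [hvfd,gsew] -> 8 lines: boby qlwci hvfd gsew kps yfob goy xpx
Hunk 4: at line 5 remove [yfob,goy] add [cnh,favjv,eli] -> 9 lines: boby qlwci hvfd gsew kps cnh favjv eli xpx
Hunk 5: at line 5 remove [favjv] add [ykop,mkp] -> 10 lines: boby qlwci hvfd gsew kps cnh ykop mkp eli xpx
Hunk 6: at line 4 remove [cnh] add [tzba] -> 10 lines: boby qlwci hvfd gsew kps tzba ykop mkp eli xpx
Final line 5: kps

Answer: kps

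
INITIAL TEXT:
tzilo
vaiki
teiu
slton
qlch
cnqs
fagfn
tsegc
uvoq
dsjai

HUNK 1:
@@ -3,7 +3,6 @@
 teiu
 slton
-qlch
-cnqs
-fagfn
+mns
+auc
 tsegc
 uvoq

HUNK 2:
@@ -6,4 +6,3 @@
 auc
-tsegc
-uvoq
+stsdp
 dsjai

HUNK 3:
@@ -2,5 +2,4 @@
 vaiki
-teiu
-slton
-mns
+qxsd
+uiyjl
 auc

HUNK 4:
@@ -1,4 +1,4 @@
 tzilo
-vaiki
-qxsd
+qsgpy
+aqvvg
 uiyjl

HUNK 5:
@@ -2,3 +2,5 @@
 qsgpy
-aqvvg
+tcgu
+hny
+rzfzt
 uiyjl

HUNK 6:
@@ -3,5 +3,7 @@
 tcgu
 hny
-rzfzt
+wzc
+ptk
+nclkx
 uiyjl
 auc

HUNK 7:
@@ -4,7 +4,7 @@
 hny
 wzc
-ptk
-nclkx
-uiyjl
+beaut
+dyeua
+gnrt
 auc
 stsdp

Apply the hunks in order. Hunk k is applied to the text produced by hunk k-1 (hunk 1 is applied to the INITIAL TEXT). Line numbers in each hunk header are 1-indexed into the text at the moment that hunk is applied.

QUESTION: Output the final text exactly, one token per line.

Hunk 1: at line 3 remove [qlch,cnqs,fagfn] add [mns,auc] -> 9 lines: tzilo vaiki teiu slton mns auc tsegc uvoq dsjai
Hunk 2: at line 6 remove [tsegc,uvoq] add [stsdp] -> 8 lines: tzilo vaiki teiu slton mns auc stsdp dsjai
Hunk 3: at line 2 remove [teiu,slton,mns] add [qxsd,uiyjl] -> 7 lines: tzilo vaiki qxsd uiyjl auc stsdp dsjai
Hunk 4: at line 1 remove [vaiki,qxsd] add [qsgpy,aqvvg] -> 7 lines: tzilo qsgpy aqvvg uiyjl auc stsdp dsjai
Hunk 5: at line 2 remove [aqvvg] add [tcgu,hny,rzfzt] -> 9 lines: tzilo qsgpy tcgu hny rzfzt uiyjl auc stsdp dsjai
Hunk 6: at line 3 remove [rzfzt] add [wzc,ptk,nclkx] -> 11 lines: tzilo qsgpy tcgu hny wzc ptk nclkx uiyjl auc stsdp dsjai
Hunk 7: at line 4 remove [ptk,nclkx,uiyjl] add [beaut,dyeua,gnrt] -> 11 lines: tzilo qsgpy tcgu hny wzc beaut dyeua gnrt auc stsdp dsjai

Answer: tzilo
qsgpy
tcgu
hny
wzc
beaut
dyeua
gnrt
auc
stsdp
dsjai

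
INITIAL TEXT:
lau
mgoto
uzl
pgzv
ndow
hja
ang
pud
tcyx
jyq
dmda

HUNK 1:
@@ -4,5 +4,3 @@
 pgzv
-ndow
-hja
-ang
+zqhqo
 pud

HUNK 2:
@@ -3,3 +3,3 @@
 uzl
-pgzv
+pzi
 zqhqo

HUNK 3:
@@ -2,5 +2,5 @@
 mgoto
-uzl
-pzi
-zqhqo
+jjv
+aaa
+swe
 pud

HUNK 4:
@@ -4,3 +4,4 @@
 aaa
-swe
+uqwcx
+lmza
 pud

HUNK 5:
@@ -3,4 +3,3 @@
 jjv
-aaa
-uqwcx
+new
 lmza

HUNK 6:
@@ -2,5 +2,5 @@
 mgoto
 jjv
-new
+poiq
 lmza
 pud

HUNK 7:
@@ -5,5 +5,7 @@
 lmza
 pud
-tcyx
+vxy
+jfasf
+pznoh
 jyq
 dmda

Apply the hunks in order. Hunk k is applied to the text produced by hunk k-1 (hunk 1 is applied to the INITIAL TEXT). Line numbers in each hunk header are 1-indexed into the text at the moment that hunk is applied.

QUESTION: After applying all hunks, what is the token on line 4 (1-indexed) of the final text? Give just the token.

Hunk 1: at line 4 remove [ndow,hja,ang] add [zqhqo] -> 9 lines: lau mgoto uzl pgzv zqhqo pud tcyx jyq dmda
Hunk 2: at line 3 remove [pgzv] add [pzi] -> 9 lines: lau mgoto uzl pzi zqhqo pud tcyx jyq dmda
Hunk 3: at line 2 remove [uzl,pzi,zqhqo] add [jjv,aaa,swe] -> 9 lines: lau mgoto jjv aaa swe pud tcyx jyq dmda
Hunk 4: at line 4 remove [swe] add [uqwcx,lmza] -> 10 lines: lau mgoto jjv aaa uqwcx lmza pud tcyx jyq dmda
Hunk 5: at line 3 remove [aaa,uqwcx] add [new] -> 9 lines: lau mgoto jjv new lmza pud tcyx jyq dmda
Hunk 6: at line 2 remove [new] add [poiq] -> 9 lines: lau mgoto jjv poiq lmza pud tcyx jyq dmda
Hunk 7: at line 5 remove [tcyx] add [vxy,jfasf,pznoh] -> 11 lines: lau mgoto jjv poiq lmza pud vxy jfasf pznoh jyq dmda
Final line 4: poiq

Answer: poiq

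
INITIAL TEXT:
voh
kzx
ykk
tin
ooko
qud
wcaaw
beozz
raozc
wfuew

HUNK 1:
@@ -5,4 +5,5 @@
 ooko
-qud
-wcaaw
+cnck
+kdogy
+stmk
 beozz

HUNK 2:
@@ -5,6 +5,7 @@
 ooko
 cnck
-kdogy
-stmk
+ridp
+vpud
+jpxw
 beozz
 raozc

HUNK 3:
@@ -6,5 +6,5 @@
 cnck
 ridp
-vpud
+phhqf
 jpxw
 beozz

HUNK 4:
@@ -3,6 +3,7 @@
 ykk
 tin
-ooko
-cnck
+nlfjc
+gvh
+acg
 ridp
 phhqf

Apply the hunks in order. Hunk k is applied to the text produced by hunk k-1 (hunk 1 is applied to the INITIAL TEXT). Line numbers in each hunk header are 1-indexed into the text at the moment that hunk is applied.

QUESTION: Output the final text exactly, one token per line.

Hunk 1: at line 5 remove [qud,wcaaw] add [cnck,kdogy,stmk] -> 11 lines: voh kzx ykk tin ooko cnck kdogy stmk beozz raozc wfuew
Hunk 2: at line 5 remove [kdogy,stmk] add [ridp,vpud,jpxw] -> 12 lines: voh kzx ykk tin ooko cnck ridp vpud jpxw beozz raozc wfuew
Hunk 3: at line 6 remove [vpud] add [phhqf] -> 12 lines: voh kzx ykk tin ooko cnck ridp phhqf jpxw beozz raozc wfuew
Hunk 4: at line 3 remove [ooko,cnck] add [nlfjc,gvh,acg] -> 13 lines: voh kzx ykk tin nlfjc gvh acg ridp phhqf jpxw beozz raozc wfuew

Answer: voh
kzx
ykk
tin
nlfjc
gvh
acg
ridp
phhqf
jpxw
beozz
raozc
wfuew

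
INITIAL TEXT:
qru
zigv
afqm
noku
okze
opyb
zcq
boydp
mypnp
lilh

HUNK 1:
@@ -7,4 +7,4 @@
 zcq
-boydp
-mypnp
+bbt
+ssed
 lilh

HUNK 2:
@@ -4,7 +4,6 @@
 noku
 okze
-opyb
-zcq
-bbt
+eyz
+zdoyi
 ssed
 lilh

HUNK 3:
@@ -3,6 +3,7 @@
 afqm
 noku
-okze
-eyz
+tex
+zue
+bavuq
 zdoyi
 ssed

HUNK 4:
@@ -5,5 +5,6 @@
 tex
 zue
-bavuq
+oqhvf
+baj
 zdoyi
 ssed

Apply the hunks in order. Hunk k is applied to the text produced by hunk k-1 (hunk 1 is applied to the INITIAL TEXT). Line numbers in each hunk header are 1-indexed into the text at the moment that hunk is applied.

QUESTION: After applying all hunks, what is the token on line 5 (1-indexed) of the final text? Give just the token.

Answer: tex

Derivation:
Hunk 1: at line 7 remove [boydp,mypnp] add [bbt,ssed] -> 10 lines: qru zigv afqm noku okze opyb zcq bbt ssed lilh
Hunk 2: at line 4 remove [opyb,zcq,bbt] add [eyz,zdoyi] -> 9 lines: qru zigv afqm noku okze eyz zdoyi ssed lilh
Hunk 3: at line 3 remove [okze,eyz] add [tex,zue,bavuq] -> 10 lines: qru zigv afqm noku tex zue bavuq zdoyi ssed lilh
Hunk 4: at line 5 remove [bavuq] add [oqhvf,baj] -> 11 lines: qru zigv afqm noku tex zue oqhvf baj zdoyi ssed lilh
Final line 5: tex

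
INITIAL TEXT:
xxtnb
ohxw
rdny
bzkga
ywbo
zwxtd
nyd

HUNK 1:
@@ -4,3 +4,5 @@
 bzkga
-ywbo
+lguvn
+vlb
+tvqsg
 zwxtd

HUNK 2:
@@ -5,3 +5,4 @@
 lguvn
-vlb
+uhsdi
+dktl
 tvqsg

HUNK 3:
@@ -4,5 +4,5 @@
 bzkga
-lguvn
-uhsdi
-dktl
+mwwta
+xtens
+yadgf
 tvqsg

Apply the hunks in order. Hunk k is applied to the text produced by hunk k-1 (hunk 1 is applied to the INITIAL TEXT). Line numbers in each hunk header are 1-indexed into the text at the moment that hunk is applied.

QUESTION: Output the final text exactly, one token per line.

Answer: xxtnb
ohxw
rdny
bzkga
mwwta
xtens
yadgf
tvqsg
zwxtd
nyd

Derivation:
Hunk 1: at line 4 remove [ywbo] add [lguvn,vlb,tvqsg] -> 9 lines: xxtnb ohxw rdny bzkga lguvn vlb tvqsg zwxtd nyd
Hunk 2: at line 5 remove [vlb] add [uhsdi,dktl] -> 10 lines: xxtnb ohxw rdny bzkga lguvn uhsdi dktl tvqsg zwxtd nyd
Hunk 3: at line 4 remove [lguvn,uhsdi,dktl] add [mwwta,xtens,yadgf] -> 10 lines: xxtnb ohxw rdny bzkga mwwta xtens yadgf tvqsg zwxtd nyd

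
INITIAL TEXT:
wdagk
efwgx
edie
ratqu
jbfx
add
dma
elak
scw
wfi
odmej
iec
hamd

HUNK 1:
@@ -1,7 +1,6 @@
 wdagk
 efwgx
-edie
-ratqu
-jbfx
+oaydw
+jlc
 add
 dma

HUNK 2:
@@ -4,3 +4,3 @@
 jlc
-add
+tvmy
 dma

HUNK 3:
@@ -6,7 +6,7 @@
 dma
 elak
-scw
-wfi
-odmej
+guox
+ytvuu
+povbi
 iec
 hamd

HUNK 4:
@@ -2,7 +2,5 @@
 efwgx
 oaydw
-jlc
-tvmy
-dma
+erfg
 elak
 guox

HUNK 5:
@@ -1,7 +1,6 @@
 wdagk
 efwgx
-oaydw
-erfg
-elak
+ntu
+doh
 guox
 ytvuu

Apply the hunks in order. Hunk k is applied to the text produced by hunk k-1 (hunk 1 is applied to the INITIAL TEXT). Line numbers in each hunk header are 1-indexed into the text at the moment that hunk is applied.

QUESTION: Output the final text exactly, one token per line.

Answer: wdagk
efwgx
ntu
doh
guox
ytvuu
povbi
iec
hamd

Derivation:
Hunk 1: at line 1 remove [edie,ratqu,jbfx] add [oaydw,jlc] -> 12 lines: wdagk efwgx oaydw jlc add dma elak scw wfi odmej iec hamd
Hunk 2: at line 4 remove [add] add [tvmy] -> 12 lines: wdagk efwgx oaydw jlc tvmy dma elak scw wfi odmej iec hamd
Hunk 3: at line 6 remove [scw,wfi,odmej] add [guox,ytvuu,povbi] -> 12 lines: wdagk efwgx oaydw jlc tvmy dma elak guox ytvuu povbi iec hamd
Hunk 4: at line 2 remove [jlc,tvmy,dma] add [erfg] -> 10 lines: wdagk efwgx oaydw erfg elak guox ytvuu povbi iec hamd
Hunk 5: at line 1 remove [oaydw,erfg,elak] add [ntu,doh] -> 9 lines: wdagk efwgx ntu doh guox ytvuu povbi iec hamd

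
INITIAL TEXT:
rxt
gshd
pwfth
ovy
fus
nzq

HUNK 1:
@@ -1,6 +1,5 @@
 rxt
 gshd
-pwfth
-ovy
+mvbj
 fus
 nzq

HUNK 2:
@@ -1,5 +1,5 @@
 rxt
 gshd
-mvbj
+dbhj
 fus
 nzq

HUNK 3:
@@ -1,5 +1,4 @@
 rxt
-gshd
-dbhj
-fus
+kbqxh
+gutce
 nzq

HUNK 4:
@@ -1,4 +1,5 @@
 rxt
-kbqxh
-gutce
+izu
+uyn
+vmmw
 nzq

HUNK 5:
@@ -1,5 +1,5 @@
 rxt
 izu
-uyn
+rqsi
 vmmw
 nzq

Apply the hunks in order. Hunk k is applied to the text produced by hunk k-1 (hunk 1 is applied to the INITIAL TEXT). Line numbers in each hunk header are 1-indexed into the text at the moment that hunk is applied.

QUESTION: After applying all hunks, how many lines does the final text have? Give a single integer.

Answer: 5

Derivation:
Hunk 1: at line 1 remove [pwfth,ovy] add [mvbj] -> 5 lines: rxt gshd mvbj fus nzq
Hunk 2: at line 1 remove [mvbj] add [dbhj] -> 5 lines: rxt gshd dbhj fus nzq
Hunk 3: at line 1 remove [gshd,dbhj,fus] add [kbqxh,gutce] -> 4 lines: rxt kbqxh gutce nzq
Hunk 4: at line 1 remove [kbqxh,gutce] add [izu,uyn,vmmw] -> 5 lines: rxt izu uyn vmmw nzq
Hunk 5: at line 1 remove [uyn] add [rqsi] -> 5 lines: rxt izu rqsi vmmw nzq
Final line count: 5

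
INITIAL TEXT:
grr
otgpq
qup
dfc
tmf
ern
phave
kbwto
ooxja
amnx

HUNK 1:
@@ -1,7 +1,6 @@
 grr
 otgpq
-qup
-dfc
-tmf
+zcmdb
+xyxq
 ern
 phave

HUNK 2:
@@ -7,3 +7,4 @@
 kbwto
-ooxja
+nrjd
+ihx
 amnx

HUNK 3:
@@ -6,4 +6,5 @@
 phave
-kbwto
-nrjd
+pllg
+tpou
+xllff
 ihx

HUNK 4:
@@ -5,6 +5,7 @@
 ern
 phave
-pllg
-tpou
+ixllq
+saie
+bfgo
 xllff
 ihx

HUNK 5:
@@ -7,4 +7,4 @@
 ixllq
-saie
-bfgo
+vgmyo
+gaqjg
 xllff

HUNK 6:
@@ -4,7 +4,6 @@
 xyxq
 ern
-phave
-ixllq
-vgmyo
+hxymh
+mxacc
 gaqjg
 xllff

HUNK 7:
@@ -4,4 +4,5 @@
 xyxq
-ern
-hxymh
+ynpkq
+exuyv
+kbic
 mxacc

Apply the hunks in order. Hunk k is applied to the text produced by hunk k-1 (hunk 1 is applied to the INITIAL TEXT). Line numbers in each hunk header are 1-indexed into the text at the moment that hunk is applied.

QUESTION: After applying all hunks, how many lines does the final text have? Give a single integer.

Hunk 1: at line 1 remove [qup,dfc,tmf] add [zcmdb,xyxq] -> 9 lines: grr otgpq zcmdb xyxq ern phave kbwto ooxja amnx
Hunk 2: at line 7 remove [ooxja] add [nrjd,ihx] -> 10 lines: grr otgpq zcmdb xyxq ern phave kbwto nrjd ihx amnx
Hunk 3: at line 6 remove [kbwto,nrjd] add [pllg,tpou,xllff] -> 11 lines: grr otgpq zcmdb xyxq ern phave pllg tpou xllff ihx amnx
Hunk 4: at line 5 remove [pllg,tpou] add [ixllq,saie,bfgo] -> 12 lines: grr otgpq zcmdb xyxq ern phave ixllq saie bfgo xllff ihx amnx
Hunk 5: at line 7 remove [saie,bfgo] add [vgmyo,gaqjg] -> 12 lines: grr otgpq zcmdb xyxq ern phave ixllq vgmyo gaqjg xllff ihx amnx
Hunk 6: at line 4 remove [phave,ixllq,vgmyo] add [hxymh,mxacc] -> 11 lines: grr otgpq zcmdb xyxq ern hxymh mxacc gaqjg xllff ihx amnx
Hunk 7: at line 4 remove [ern,hxymh] add [ynpkq,exuyv,kbic] -> 12 lines: grr otgpq zcmdb xyxq ynpkq exuyv kbic mxacc gaqjg xllff ihx amnx
Final line count: 12

Answer: 12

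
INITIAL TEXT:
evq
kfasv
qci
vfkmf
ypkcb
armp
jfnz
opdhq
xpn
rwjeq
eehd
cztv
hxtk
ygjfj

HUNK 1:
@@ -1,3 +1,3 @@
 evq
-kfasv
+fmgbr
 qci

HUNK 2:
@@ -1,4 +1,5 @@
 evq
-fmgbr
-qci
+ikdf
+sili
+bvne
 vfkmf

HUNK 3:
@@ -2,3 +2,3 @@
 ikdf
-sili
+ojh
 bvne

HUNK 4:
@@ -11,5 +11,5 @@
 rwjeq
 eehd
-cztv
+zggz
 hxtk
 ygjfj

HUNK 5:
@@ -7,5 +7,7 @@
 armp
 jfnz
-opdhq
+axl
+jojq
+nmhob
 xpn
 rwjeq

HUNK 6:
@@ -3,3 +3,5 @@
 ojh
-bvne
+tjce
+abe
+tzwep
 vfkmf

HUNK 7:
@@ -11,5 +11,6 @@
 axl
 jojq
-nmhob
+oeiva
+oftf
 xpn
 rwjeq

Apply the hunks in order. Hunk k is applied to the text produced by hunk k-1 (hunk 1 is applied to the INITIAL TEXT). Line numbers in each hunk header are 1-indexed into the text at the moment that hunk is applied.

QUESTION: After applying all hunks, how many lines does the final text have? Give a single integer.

Answer: 20

Derivation:
Hunk 1: at line 1 remove [kfasv] add [fmgbr] -> 14 lines: evq fmgbr qci vfkmf ypkcb armp jfnz opdhq xpn rwjeq eehd cztv hxtk ygjfj
Hunk 2: at line 1 remove [fmgbr,qci] add [ikdf,sili,bvne] -> 15 lines: evq ikdf sili bvne vfkmf ypkcb armp jfnz opdhq xpn rwjeq eehd cztv hxtk ygjfj
Hunk 3: at line 2 remove [sili] add [ojh] -> 15 lines: evq ikdf ojh bvne vfkmf ypkcb armp jfnz opdhq xpn rwjeq eehd cztv hxtk ygjfj
Hunk 4: at line 11 remove [cztv] add [zggz] -> 15 lines: evq ikdf ojh bvne vfkmf ypkcb armp jfnz opdhq xpn rwjeq eehd zggz hxtk ygjfj
Hunk 5: at line 7 remove [opdhq] add [axl,jojq,nmhob] -> 17 lines: evq ikdf ojh bvne vfkmf ypkcb armp jfnz axl jojq nmhob xpn rwjeq eehd zggz hxtk ygjfj
Hunk 6: at line 3 remove [bvne] add [tjce,abe,tzwep] -> 19 lines: evq ikdf ojh tjce abe tzwep vfkmf ypkcb armp jfnz axl jojq nmhob xpn rwjeq eehd zggz hxtk ygjfj
Hunk 7: at line 11 remove [nmhob] add [oeiva,oftf] -> 20 lines: evq ikdf ojh tjce abe tzwep vfkmf ypkcb armp jfnz axl jojq oeiva oftf xpn rwjeq eehd zggz hxtk ygjfj
Final line count: 20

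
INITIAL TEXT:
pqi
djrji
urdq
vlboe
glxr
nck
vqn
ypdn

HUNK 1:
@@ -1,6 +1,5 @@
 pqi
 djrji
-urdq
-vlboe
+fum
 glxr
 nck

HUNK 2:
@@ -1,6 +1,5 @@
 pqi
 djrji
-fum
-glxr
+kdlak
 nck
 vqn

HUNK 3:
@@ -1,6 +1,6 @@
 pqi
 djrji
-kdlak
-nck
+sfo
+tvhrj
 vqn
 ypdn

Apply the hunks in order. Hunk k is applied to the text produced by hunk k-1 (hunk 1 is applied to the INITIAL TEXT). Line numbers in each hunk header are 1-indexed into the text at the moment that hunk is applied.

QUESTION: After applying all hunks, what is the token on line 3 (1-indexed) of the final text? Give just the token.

Hunk 1: at line 1 remove [urdq,vlboe] add [fum] -> 7 lines: pqi djrji fum glxr nck vqn ypdn
Hunk 2: at line 1 remove [fum,glxr] add [kdlak] -> 6 lines: pqi djrji kdlak nck vqn ypdn
Hunk 3: at line 1 remove [kdlak,nck] add [sfo,tvhrj] -> 6 lines: pqi djrji sfo tvhrj vqn ypdn
Final line 3: sfo

Answer: sfo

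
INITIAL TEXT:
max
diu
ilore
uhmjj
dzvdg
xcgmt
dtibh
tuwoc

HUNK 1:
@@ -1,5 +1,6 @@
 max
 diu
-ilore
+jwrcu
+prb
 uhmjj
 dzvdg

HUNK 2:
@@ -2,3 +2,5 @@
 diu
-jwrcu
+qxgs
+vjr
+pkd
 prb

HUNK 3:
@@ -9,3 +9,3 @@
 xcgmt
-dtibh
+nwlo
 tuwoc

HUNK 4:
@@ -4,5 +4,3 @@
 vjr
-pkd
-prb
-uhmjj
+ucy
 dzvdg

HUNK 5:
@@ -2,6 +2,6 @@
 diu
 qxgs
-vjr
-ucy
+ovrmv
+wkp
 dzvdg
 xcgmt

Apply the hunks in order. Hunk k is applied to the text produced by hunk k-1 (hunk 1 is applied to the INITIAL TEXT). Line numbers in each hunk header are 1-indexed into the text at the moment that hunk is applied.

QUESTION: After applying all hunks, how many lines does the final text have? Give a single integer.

Answer: 9

Derivation:
Hunk 1: at line 1 remove [ilore] add [jwrcu,prb] -> 9 lines: max diu jwrcu prb uhmjj dzvdg xcgmt dtibh tuwoc
Hunk 2: at line 2 remove [jwrcu] add [qxgs,vjr,pkd] -> 11 lines: max diu qxgs vjr pkd prb uhmjj dzvdg xcgmt dtibh tuwoc
Hunk 3: at line 9 remove [dtibh] add [nwlo] -> 11 lines: max diu qxgs vjr pkd prb uhmjj dzvdg xcgmt nwlo tuwoc
Hunk 4: at line 4 remove [pkd,prb,uhmjj] add [ucy] -> 9 lines: max diu qxgs vjr ucy dzvdg xcgmt nwlo tuwoc
Hunk 5: at line 2 remove [vjr,ucy] add [ovrmv,wkp] -> 9 lines: max diu qxgs ovrmv wkp dzvdg xcgmt nwlo tuwoc
Final line count: 9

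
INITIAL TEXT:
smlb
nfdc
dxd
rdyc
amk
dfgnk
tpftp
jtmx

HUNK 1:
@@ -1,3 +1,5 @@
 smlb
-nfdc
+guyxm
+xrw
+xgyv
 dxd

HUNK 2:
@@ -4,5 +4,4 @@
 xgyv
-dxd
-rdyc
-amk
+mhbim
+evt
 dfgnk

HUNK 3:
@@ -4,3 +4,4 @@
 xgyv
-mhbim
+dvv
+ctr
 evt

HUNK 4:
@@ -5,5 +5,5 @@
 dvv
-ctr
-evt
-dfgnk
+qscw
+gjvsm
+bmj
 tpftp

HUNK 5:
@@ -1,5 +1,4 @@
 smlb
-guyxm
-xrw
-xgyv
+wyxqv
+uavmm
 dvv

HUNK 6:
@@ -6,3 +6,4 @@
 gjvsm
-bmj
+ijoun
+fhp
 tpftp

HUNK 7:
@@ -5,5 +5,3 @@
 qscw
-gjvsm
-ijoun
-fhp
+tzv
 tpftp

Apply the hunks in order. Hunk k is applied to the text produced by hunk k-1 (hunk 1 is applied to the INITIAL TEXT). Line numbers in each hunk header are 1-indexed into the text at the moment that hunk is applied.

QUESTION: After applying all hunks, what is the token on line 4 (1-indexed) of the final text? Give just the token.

Hunk 1: at line 1 remove [nfdc] add [guyxm,xrw,xgyv] -> 10 lines: smlb guyxm xrw xgyv dxd rdyc amk dfgnk tpftp jtmx
Hunk 2: at line 4 remove [dxd,rdyc,amk] add [mhbim,evt] -> 9 lines: smlb guyxm xrw xgyv mhbim evt dfgnk tpftp jtmx
Hunk 3: at line 4 remove [mhbim] add [dvv,ctr] -> 10 lines: smlb guyxm xrw xgyv dvv ctr evt dfgnk tpftp jtmx
Hunk 4: at line 5 remove [ctr,evt,dfgnk] add [qscw,gjvsm,bmj] -> 10 lines: smlb guyxm xrw xgyv dvv qscw gjvsm bmj tpftp jtmx
Hunk 5: at line 1 remove [guyxm,xrw,xgyv] add [wyxqv,uavmm] -> 9 lines: smlb wyxqv uavmm dvv qscw gjvsm bmj tpftp jtmx
Hunk 6: at line 6 remove [bmj] add [ijoun,fhp] -> 10 lines: smlb wyxqv uavmm dvv qscw gjvsm ijoun fhp tpftp jtmx
Hunk 7: at line 5 remove [gjvsm,ijoun,fhp] add [tzv] -> 8 lines: smlb wyxqv uavmm dvv qscw tzv tpftp jtmx
Final line 4: dvv

Answer: dvv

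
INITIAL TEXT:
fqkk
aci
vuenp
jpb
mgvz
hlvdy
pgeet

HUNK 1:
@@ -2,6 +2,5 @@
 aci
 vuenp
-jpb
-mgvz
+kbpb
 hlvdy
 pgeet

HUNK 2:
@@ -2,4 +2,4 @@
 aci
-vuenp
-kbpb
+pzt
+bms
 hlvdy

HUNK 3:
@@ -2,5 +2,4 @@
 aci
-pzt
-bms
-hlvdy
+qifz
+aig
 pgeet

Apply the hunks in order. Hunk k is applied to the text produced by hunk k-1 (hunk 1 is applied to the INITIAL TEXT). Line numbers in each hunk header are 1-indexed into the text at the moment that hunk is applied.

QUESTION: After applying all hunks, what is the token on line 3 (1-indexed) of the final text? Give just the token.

Hunk 1: at line 2 remove [jpb,mgvz] add [kbpb] -> 6 lines: fqkk aci vuenp kbpb hlvdy pgeet
Hunk 2: at line 2 remove [vuenp,kbpb] add [pzt,bms] -> 6 lines: fqkk aci pzt bms hlvdy pgeet
Hunk 3: at line 2 remove [pzt,bms,hlvdy] add [qifz,aig] -> 5 lines: fqkk aci qifz aig pgeet
Final line 3: qifz

Answer: qifz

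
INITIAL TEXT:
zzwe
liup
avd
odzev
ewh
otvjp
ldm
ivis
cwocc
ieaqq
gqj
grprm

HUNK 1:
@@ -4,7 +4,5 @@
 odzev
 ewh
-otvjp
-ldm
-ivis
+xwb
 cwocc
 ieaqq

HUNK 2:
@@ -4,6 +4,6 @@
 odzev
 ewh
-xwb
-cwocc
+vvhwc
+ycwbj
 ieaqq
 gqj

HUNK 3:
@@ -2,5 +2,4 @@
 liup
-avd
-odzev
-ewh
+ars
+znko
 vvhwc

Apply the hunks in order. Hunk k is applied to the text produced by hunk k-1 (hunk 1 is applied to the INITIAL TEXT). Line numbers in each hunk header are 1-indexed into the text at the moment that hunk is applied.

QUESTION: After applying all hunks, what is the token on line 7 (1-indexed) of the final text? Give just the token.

Answer: ieaqq

Derivation:
Hunk 1: at line 4 remove [otvjp,ldm,ivis] add [xwb] -> 10 lines: zzwe liup avd odzev ewh xwb cwocc ieaqq gqj grprm
Hunk 2: at line 4 remove [xwb,cwocc] add [vvhwc,ycwbj] -> 10 lines: zzwe liup avd odzev ewh vvhwc ycwbj ieaqq gqj grprm
Hunk 3: at line 2 remove [avd,odzev,ewh] add [ars,znko] -> 9 lines: zzwe liup ars znko vvhwc ycwbj ieaqq gqj grprm
Final line 7: ieaqq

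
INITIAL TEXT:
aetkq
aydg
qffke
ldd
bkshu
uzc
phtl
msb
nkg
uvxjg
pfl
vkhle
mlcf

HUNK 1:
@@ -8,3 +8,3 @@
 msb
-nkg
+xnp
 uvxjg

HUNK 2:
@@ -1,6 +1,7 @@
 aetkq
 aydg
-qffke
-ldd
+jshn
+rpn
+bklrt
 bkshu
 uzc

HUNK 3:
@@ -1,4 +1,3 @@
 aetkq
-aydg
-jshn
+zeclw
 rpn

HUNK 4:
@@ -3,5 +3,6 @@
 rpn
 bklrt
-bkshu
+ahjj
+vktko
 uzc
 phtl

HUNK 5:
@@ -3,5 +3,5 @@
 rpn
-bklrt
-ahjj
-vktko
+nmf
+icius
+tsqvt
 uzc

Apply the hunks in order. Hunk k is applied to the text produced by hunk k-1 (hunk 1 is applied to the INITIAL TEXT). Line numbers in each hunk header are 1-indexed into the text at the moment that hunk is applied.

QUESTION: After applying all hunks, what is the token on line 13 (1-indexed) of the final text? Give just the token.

Answer: vkhle

Derivation:
Hunk 1: at line 8 remove [nkg] add [xnp] -> 13 lines: aetkq aydg qffke ldd bkshu uzc phtl msb xnp uvxjg pfl vkhle mlcf
Hunk 2: at line 1 remove [qffke,ldd] add [jshn,rpn,bklrt] -> 14 lines: aetkq aydg jshn rpn bklrt bkshu uzc phtl msb xnp uvxjg pfl vkhle mlcf
Hunk 3: at line 1 remove [aydg,jshn] add [zeclw] -> 13 lines: aetkq zeclw rpn bklrt bkshu uzc phtl msb xnp uvxjg pfl vkhle mlcf
Hunk 4: at line 3 remove [bkshu] add [ahjj,vktko] -> 14 lines: aetkq zeclw rpn bklrt ahjj vktko uzc phtl msb xnp uvxjg pfl vkhle mlcf
Hunk 5: at line 3 remove [bklrt,ahjj,vktko] add [nmf,icius,tsqvt] -> 14 lines: aetkq zeclw rpn nmf icius tsqvt uzc phtl msb xnp uvxjg pfl vkhle mlcf
Final line 13: vkhle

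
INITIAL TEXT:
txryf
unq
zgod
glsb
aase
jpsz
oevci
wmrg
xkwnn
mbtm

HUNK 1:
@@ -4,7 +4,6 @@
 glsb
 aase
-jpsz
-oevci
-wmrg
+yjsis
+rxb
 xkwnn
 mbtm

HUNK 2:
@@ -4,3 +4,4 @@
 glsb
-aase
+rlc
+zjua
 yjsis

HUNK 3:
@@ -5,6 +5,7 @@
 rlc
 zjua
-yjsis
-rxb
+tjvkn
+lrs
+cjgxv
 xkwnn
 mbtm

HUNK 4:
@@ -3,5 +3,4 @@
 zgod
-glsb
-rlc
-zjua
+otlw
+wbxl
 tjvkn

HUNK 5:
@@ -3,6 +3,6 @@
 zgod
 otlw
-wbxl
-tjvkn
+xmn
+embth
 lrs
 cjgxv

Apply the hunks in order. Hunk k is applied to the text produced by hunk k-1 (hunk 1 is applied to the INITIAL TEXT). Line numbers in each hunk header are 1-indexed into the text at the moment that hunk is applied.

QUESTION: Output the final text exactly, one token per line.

Answer: txryf
unq
zgod
otlw
xmn
embth
lrs
cjgxv
xkwnn
mbtm

Derivation:
Hunk 1: at line 4 remove [jpsz,oevci,wmrg] add [yjsis,rxb] -> 9 lines: txryf unq zgod glsb aase yjsis rxb xkwnn mbtm
Hunk 2: at line 4 remove [aase] add [rlc,zjua] -> 10 lines: txryf unq zgod glsb rlc zjua yjsis rxb xkwnn mbtm
Hunk 3: at line 5 remove [yjsis,rxb] add [tjvkn,lrs,cjgxv] -> 11 lines: txryf unq zgod glsb rlc zjua tjvkn lrs cjgxv xkwnn mbtm
Hunk 4: at line 3 remove [glsb,rlc,zjua] add [otlw,wbxl] -> 10 lines: txryf unq zgod otlw wbxl tjvkn lrs cjgxv xkwnn mbtm
Hunk 5: at line 3 remove [wbxl,tjvkn] add [xmn,embth] -> 10 lines: txryf unq zgod otlw xmn embth lrs cjgxv xkwnn mbtm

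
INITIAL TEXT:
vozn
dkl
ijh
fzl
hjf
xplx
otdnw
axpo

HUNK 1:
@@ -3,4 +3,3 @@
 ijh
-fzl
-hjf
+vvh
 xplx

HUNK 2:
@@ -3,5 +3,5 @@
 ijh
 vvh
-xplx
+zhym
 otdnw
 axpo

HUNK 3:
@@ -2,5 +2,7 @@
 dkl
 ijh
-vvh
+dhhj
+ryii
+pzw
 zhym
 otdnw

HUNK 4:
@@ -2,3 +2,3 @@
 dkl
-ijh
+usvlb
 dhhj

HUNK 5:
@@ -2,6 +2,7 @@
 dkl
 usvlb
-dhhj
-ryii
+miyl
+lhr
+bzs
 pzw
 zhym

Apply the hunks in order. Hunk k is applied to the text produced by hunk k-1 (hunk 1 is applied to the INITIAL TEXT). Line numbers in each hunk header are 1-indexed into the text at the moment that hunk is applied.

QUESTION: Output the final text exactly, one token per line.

Hunk 1: at line 3 remove [fzl,hjf] add [vvh] -> 7 lines: vozn dkl ijh vvh xplx otdnw axpo
Hunk 2: at line 3 remove [xplx] add [zhym] -> 7 lines: vozn dkl ijh vvh zhym otdnw axpo
Hunk 3: at line 2 remove [vvh] add [dhhj,ryii,pzw] -> 9 lines: vozn dkl ijh dhhj ryii pzw zhym otdnw axpo
Hunk 4: at line 2 remove [ijh] add [usvlb] -> 9 lines: vozn dkl usvlb dhhj ryii pzw zhym otdnw axpo
Hunk 5: at line 2 remove [dhhj,ryii] add [miyl,lhr,bzs] -> 10 lines: vozn dkl usvlb miyl lhr bzs pzw zhym otdnw axpo

Answer: vozn
dkl
usvlb
miyl
lhr
bzs
pzw
zhym
otdnw
axpo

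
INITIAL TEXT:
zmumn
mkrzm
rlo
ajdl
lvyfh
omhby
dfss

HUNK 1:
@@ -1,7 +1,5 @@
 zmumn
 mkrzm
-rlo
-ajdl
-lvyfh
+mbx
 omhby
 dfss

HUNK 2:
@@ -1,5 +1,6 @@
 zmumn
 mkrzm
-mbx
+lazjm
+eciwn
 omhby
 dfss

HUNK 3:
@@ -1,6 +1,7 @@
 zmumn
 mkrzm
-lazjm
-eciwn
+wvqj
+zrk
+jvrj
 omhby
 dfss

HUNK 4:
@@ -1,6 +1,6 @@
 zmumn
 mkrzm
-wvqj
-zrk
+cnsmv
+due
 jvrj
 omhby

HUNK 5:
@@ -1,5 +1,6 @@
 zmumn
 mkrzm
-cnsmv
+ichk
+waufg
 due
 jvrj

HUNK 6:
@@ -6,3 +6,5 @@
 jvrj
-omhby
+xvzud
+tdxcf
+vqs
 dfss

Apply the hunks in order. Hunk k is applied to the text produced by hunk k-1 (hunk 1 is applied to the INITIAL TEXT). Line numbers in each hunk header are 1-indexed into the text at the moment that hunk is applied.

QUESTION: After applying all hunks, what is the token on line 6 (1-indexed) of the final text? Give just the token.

Answer: jvrj

Derivation:
Hunk 1: at line 1 remove [rlo,ajdl,lvyfh] add [mbx] -> 5 lines: zmumn mkrzm mbx omhby dfss
Hunk 2: at line 1 remove [mbx] add [lazjm,eciwn] -> 6 lines: zmumn mkrzm lazjm eciwn omhby dfss
Hunk 3: at line 1 remove [lazjm,eciwn] add [wvqj,zrk,jvrj] -> 7 lines: zmumn mkrzm wvqj zrk jvrj omhby dfss
Hunk 4: at line 1 remove [wvqj,zrk] add [cnsmv,due] -> 7 lines: zmumn mkrzm cnsmv due jvrj omhby dfss
Hunk 5: at line 1 remove [cnsmv] add [ichk,waufg] -> 8 lines: zmumn mkrzm ichk waufg due jvrj omhby dfss
Hunk 6: at line 6 remove [omhby] add [xvzud,tdxcf,vqs] -> 10 lines: zmumn mkrzm ichk waufg due jvrj xvzud tdxcf vqs dfss
Final line 6: jvrj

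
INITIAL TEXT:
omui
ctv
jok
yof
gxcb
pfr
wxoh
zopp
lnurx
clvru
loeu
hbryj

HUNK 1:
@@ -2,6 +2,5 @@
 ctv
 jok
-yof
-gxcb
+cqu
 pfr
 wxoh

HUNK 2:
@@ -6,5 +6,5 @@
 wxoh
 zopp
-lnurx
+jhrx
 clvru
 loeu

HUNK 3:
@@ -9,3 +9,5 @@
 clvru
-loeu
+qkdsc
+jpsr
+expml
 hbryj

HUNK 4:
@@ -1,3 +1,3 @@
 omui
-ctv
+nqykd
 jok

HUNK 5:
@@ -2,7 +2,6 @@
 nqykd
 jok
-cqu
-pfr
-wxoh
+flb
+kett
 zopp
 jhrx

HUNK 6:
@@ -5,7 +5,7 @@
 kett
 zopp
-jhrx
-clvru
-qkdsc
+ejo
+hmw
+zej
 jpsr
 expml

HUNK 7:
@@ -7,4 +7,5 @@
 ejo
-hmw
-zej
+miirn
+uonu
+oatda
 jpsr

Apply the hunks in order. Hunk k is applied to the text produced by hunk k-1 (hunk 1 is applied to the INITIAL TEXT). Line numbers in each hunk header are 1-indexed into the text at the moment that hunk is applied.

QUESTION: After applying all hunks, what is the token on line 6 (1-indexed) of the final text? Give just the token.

Hunk 1: at line 2 remove [yof,gxcb] add [cqu] -> 11 lines: omui ctv jok cqu pfr wxoh zopp lnurx clvru loeu hbryj
Hunk 2: at line 6 remove [lnurx] add [jhrx] -> 11 lines: omui ctv jok cqu pfr wxoh zopp jhrx clvru loeu hbryj
Hunk 3: at line 9 remove [loeu] add [qkdsc,jpsr,expml] -> 13 lines: omui ctv jok cqu pfr wxoh zopp jhrx clvru qkdsc jpsr expml hbryj
Hunk 4: at line 1 remove [ctv] add [nqykd] -> 13 lines: omui nqykd jok cqu pfr wxoh zopp jhrx clvru qkdsc jpsr expml hbryj
Hunk 5: at line 2 remove [cqu,pfr,wxoh] add [flb,kett] -> 12 lines: omui nqykd jok flb kett zopp jhrx clvru qkdsc jpsr expml hbryj
Hunk 6: at line 5 remove [jhrx,clvru,qkdsc] add [ejo,hmw,zej] -> 12 lines: omui nqykd jok flb kett zopp ejo hmw zej jpsr expml hbryj
Hunk 7: at line 7 remove [hmw,zej] add [miirn,uonu,oatda] -> 13 lines: omui nqykd jok flb kett zopp ejo miirn uonu oatda jpsr expml hbryj
Final line 6: zopp

Answer: zopp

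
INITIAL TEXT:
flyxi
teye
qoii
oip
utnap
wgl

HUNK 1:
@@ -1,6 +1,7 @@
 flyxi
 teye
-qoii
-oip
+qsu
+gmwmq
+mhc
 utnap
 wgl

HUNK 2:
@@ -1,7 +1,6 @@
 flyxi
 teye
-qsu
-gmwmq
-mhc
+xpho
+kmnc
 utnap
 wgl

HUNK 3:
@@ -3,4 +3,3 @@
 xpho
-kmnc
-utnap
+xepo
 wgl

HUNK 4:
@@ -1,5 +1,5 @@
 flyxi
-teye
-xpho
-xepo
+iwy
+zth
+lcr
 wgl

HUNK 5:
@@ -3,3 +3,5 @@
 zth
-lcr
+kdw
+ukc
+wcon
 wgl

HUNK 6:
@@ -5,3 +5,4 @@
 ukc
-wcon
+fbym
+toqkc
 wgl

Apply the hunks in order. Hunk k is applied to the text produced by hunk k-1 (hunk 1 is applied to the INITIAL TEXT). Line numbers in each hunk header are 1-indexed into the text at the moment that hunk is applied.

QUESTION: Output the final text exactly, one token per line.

Answer: flyxi
iwy
zth
kdw
ukc
fbym
toqkc
wgl

Derivation:
Hunk 1: at line 1 remove [qoii,oip] add [qsu,gmwmq,mhc] -> 7 lines: flyxi teye qsu gmwmq mhc utnap wgl
Hunk 2: at line 1 remove [qsu,gmwmq,mhc] add [xpho,kmnc] -> 6 lines: flyxi teye xpho kmnc utnap wgl
Hunk 3: at line 3 remove [kmnc,utnap] add [xepo] -> 5 lines: flyxi teye xpho xepo wgl
Hunk 4: at line 1 remove [teye,xpho,xepo] add [iwy,zth,lcr] -> 5 lines: flyxi iwy zth lcr wgl
Hunk 5: at line 3 remove [lcr] add [kdw,ukc,wcon] -> 7 lines: flyxi iwy zth kdw ukc wcon wgl
Hunk 6: at line 5 remove [wcon] add [fbym,toqkc] -> 8 lines: flyxi iwy zth kdw ukc fbym toqkc wgl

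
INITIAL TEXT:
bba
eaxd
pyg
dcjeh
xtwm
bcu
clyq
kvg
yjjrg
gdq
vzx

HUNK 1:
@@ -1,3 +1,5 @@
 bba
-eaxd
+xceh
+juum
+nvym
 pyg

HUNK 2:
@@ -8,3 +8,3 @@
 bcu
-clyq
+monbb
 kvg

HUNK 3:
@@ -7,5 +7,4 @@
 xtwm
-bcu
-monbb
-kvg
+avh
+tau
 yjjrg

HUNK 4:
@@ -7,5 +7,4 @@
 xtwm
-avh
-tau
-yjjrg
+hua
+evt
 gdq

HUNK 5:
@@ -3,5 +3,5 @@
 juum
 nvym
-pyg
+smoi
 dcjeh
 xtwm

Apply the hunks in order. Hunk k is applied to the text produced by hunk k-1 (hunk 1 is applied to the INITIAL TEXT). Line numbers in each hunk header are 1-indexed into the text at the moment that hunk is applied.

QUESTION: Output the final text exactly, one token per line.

Answer: bba
xceh
juum
nvym
smoi
dcjeh
xtwm
hua
evt
gdq
vzx

Derivation:
Hunk 1: at line 1 remove [eaxd] add [xceh,juum,nvym] -> 13 lines: bba xceh juum nvym pyg dcjeh xtwm bcu clyq kvg yjjrg gdq vzx
Hunk 2: at line 8 remove [clyq] add [monbb] -> 13 lines: bba xceh juum nvym pyg dcjeh xtwm bcu monbb kvg yjjrg gdq vzx
Hunk 3: at line 7 remove [bcu,monbb,kvg] add [avh,tau] -> 12 lines: bba xceh juum nvym pyg dcjeh xtwm avh tau yjjrg gdq vzx
Hunk 4: at line 7 remove [avh,tau,yjjrg] add [hua,evt] -> 11 lines: bba xceh juum nvym pyg dcjeh xtwm hua evt gdq vzx
Hunk 5: at line 3 remove [pyg] add [smoi] -> 11 lines: bba xceh juum nvym smoi dcjeh xtwm hua evt gdq vzx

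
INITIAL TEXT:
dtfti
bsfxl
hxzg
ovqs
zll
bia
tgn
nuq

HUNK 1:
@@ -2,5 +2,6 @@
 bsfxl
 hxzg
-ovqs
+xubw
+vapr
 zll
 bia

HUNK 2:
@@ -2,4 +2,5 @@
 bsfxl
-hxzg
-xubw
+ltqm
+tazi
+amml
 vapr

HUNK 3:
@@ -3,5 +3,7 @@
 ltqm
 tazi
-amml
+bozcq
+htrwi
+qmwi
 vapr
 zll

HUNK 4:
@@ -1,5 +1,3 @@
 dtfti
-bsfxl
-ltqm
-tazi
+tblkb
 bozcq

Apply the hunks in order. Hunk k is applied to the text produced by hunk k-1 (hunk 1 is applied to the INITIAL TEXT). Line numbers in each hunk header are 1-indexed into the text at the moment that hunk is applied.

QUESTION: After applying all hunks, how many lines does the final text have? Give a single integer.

Hunk 1: at line 2 remove [ovqs] add [xubw,vapr] -> 9 lines: dtfti bsfxl hxzg xubw vapr zll bia tgn nuq
Hunk 2: at line 2 remove [hxzg,xubw] add [ltqm,tazi,amml] -> 10 lines: dtfti bsfxl ltqm tazi amml vapr zll bia tgn nuq
Hunk 3: at line 3 remove [amml] add [bozcq,htrwi,qmwi] -> 12 lines: dtfti bsfxl ltqm tazi bozcq htrwi qmwi vapr zll bia tgn nuq
Hunk 4: at line 1 remove [bsfxl,ltqm,tazi] add [tblkb] -> 10 lines: dtfti tblkb bozcq htrwi qmwi vapr zll bia tgn nuq
Final line count: 10

Answer: 10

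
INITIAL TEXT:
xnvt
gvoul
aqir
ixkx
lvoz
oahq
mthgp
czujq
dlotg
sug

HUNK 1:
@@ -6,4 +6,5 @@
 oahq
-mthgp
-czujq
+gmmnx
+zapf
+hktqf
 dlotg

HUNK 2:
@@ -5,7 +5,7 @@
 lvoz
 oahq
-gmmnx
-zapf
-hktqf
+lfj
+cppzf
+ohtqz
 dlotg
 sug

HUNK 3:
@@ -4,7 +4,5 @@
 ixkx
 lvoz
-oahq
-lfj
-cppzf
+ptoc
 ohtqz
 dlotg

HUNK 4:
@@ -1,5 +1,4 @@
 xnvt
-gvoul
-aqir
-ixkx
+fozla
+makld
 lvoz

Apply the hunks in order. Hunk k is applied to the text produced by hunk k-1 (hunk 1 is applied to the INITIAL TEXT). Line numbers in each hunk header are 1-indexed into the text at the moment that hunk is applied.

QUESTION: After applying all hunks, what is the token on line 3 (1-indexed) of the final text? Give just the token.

Hunk 1: at line 6 remove [mthgp,czujq] add [gmmnx,zapf,hktqf] -> 11 lines: xnvt gvoul aqir ixkx lvoz oahq gmmnx zapf hktqf dlotg sug
Hunk 2: at line 5 remove [gmmnx,zapf,hktqf] add [lfj,cppzf,ohtqz] -> 11 lines: xnvt gvoul aqir ixkx lvoz oahq lfj cppzf ohtqz dlotg sug
Hunk 3: at line 4 remove [oahq,lfj,cppzf] add [ptoc] -> 9 lines: xnvt gvoul aqir ixkx lvoz ptoc ohtqz dlotg sug
Hunk 4: at line 1 remove [gvoul,aqir,ixkx] add [fozla,makld] -> 8 lines: xnvt fozla makld lvoz ptoc ohtqz dlotg sug
Final line 3: makld

Answer: makld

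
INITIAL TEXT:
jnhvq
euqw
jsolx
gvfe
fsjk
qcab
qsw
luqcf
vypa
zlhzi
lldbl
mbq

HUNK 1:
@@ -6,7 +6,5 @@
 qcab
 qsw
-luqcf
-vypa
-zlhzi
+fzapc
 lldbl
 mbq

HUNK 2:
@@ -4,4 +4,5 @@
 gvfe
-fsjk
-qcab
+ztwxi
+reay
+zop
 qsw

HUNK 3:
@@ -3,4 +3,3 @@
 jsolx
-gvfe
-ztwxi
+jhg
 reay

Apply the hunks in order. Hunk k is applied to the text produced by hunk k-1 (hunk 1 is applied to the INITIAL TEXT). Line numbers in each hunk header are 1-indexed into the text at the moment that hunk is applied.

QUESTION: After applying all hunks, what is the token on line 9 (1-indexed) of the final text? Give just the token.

Answer: lldbl

Derivation:
Hunk 1: at line 6 remove [luqcf,vypa,zlhzi] add [fzapc] -> 10 lines: jnhvq euqw jsolx gvfe fsjk qcab qsw fzapc lldbl mbq
Hunk 2: at line 4 remove [fsjk,qcab] add [ztwxi,reay,zop] -> 11 lines: jnhvq euqw jsolx gvfe ztwxi reay zop qsw fzapc lldbl mbq
Hunk 3: at line 3 remove [gvfe,ztwxi] add [jhg] -> 10 lines: jnhvq euqw jsolx jhg reay zop qsw fzapc lldbl mbq
Final line 9: lldbl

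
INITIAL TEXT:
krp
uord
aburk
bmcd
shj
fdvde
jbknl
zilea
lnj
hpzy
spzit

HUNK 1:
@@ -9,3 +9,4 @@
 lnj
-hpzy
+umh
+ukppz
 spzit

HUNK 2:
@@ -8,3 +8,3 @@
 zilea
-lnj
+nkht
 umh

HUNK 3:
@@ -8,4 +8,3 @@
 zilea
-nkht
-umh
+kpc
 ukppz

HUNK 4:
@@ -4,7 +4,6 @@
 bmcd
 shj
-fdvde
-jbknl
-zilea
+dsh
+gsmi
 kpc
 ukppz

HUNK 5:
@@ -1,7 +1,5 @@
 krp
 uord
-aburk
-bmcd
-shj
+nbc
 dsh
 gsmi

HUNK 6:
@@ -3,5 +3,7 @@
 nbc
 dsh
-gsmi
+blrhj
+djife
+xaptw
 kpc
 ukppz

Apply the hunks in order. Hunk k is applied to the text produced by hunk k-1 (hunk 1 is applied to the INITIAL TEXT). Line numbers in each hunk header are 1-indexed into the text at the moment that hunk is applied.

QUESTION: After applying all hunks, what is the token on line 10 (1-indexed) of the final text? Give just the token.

Answer: spzit

Derivation:
Hunk 1: at line 9 remove [hpzy] add [umh,ukppz] -> 12 lines: krp uord aburk bmcd shj fdvde jbknl zilea lnj umh ukppz spzit
Hunk 2: at line 8 remove [lnj] add [nkht] -> 12 lines: krp uord aburk bmcd shj fdvde jbknl zilea nkht umh ukppz spzit
Hunk 3: at line 8 remove [nkht,umh] add [kpc] -> 11 lines: krp uord aburk bmcd shj fdvde jbknl zilea kpc ukppz spzit
Hunk 4: at line 4 remove [fdvde,jbknl,zilea] add [dsh,gsmi] -> 10 lines: krp uord aburk bmcd shj dsh gsmi kpc ukppz spzit
Hunk 5: at line 1 remove [aburk,bmcd,shj] add [nbc] -> 8 lines: krp uord nbc dsh gsmi kpc ukppz spzit
Hunk 6: at line 3 remove [gsmi] add [blrhj,djife,xaptw] -> 10 lines: krp uord nbc dsh blrhj djife xaptw kpc ukppz spzit
Final line 10: spzit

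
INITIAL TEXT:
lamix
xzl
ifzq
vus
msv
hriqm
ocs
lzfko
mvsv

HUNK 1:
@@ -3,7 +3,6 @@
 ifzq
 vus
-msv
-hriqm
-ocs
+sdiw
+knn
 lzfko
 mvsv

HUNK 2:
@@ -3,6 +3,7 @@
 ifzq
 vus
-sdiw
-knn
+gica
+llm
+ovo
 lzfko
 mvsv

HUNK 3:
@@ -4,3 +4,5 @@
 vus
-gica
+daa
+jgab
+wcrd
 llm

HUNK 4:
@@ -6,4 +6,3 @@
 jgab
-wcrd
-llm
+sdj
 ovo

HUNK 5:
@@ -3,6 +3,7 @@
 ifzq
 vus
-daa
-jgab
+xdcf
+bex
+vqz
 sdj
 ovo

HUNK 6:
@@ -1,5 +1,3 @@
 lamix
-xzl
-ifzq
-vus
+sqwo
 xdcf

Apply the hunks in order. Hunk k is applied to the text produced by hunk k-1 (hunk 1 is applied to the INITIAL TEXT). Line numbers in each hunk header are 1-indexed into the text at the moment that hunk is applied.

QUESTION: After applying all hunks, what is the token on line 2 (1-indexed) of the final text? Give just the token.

Answer: sqwo

Derivation:
Hunk 1: at line 3 remove [msv,hriqm,ocs] add [sdiw,knn] -> 8 lines: lamix xzl ifzq vus sdiw knn lzfko mvsv
Hunk 2: at line 3 remove [sdiw,knn] add [gica,llm,ovo] -> 9 lines: lamix xzl ifzq vus gica llm ovo lzfko mvsv
Hunk 3: at line 4 remove [gica] add [daa,jgab,wcrd] -> 11 lines: lamix xzl ifzq vus daa jgab wcrd llm ovo lzfko mvsv
Hunk 4: at line 6 remove [wcrd,llm] add [sdj] -> 10 lines: lamix xzl ifzq vus daa jgab sdj ovo lzfko mvsv
Hunk 5: at line 3 remove [daa,jgab] add [xdcf,bex,vqz] -> 11 lines: lamix xzl ifzq vus xdcf bex vqz sdj ovo lzfko mvsv
Hunk 6: at line 1 remove [xzl,ifzq,vus] add [sqwo] -> 9 lines: lamix sqwo xdcf bex vqz sdj ovo lzfko mvsv
Final line 2: sqwo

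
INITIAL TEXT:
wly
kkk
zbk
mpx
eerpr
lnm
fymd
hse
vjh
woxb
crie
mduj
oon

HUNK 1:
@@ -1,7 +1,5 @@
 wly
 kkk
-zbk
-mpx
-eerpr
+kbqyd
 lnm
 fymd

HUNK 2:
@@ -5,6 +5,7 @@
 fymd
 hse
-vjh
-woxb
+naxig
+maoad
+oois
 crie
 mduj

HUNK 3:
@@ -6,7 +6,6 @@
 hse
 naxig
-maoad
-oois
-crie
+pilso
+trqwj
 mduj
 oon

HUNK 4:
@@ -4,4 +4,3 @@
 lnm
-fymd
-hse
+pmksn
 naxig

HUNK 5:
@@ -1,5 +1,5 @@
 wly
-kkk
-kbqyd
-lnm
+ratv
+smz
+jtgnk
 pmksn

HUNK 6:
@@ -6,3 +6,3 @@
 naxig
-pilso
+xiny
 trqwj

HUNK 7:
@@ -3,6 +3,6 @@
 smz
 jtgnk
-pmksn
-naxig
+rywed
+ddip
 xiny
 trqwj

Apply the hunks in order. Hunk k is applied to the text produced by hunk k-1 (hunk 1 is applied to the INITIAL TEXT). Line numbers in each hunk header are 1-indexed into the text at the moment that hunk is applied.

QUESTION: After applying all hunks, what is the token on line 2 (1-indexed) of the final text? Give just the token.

Answer: ratv

Derivation:
Hunk 1: at line 1 remove [zbk,mpx,eerpr] add [kbqyd] -> 11 lines: wly kkk kbqyd lnm fymd hse vjh woxb crie mduj oon
Hunk 2: at line 5 remove [vjh,woxb] add [naxig,maoad,oois] -> 12 lines: wly kkk kbqyd lnm fymd hse naxig maoad oois crie mduj oon
Hunk 3: at line 6 remove [maoad,oois,crie] add [pilso,trqwj] -> 11 lines: wly kkk kbqyd lnm fymd hse naxig pilso trqwj mduj oon
Hunk 4: at line 4 remove [fymd,hse] add [pmksn] -> 10 lines: wly kkk kbqyd lnm pmksn naxig pilso trqwj mduj oon
Hunk 5: at line 1 remove [kkk,kbqyd,lnm] add [ratv,smz,jtgnk] -> 10 lines: wly ratv smz jtgnk pmksn naxig pilso trqwj mduj oon
Hunk 6: at line 6 remove [pilso] add [xiny] -> 10 lines: wly ratv smz jtgnk pmksn naxig xiny trqwj mduj oon
Hunk 7: at line 3 remove [pmksn,naxig] add [rywed,ddip] -> 10 lines: wly ratv smz jtgnk rywed ddip xiny trqwj mduj oon
Final line 2: ratv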